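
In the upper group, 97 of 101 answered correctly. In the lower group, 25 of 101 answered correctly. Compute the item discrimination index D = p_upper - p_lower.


p_upper = 97/101 = 0.9604
p_lower = 25/101 = 0.2475
D = 0.9604 - 0.2475 = 0.7129

0.7129


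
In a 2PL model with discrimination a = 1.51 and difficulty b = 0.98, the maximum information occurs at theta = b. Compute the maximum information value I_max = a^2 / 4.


For 2PL, max info at theta = b = 0.98
I_max = a^2 / 4 = 1.51^2 / 4
= 2.2801 / 4
I_max = 0.57

0.57


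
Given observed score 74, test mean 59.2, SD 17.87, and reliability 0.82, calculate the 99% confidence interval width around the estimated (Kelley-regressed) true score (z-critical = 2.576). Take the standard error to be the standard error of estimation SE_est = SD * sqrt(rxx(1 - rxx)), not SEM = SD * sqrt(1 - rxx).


True score estimate = 0.82*74 + 0.18*59.2 = 71.336
SE_est = SD * sqrt(rxx * (1 - rxx)) = 17.87 * sqrt(0.82 * 0.18) = 17.87 * sqrt(0.1476) = 6.86543
CI = T_est +/- z * SE_est, so width = 2 * z * SE_est = 2 * 2.576 * 6.86543
Width = 35.3707

35.3707


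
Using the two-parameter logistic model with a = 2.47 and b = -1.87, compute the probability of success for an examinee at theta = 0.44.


a*(theta - b) = 2.47 * (0.44 - -1.87) = 5.7057
exp(-5.7057) = 0.0033
P = 1 / (1 + 0.0033)
P = 0.9967

0.9967


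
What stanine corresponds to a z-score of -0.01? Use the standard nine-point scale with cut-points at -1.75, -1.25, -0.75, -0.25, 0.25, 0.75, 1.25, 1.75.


Stanine boundaries: [-1.75, -1.25, -0.75, -0.25, 0.25, 0.75, 1.25, 1.75]
z = -0.01
Check each boundary:
  z >= -1.75 -> could be stanine 2
  z >= -1.25 -> could be stanine 3
  z >= -0.75 -> could be stanine 4
  z >= -0.25 -> could be stanine 5
  z < 0.25
  z < 0.75
  z < 1.25
  z < 1.75
Highest qualifying boundary gives stanine = 5

5


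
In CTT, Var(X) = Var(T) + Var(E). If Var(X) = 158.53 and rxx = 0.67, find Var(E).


var_true = rxx * var_obs = 0.67 * 158.53 = 106.2151
var_error = var_obs - var_true
var_error = 158.53 - 106.2151
var_error = 52.3149

52.3149


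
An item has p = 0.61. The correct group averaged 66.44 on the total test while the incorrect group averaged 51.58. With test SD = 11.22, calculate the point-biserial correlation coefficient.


q = 1 - p = 0.39
rpb = ((M1 - M0) / SD) * sqrt(p * q)
rpb = ((66.44 - 51.58) / 11.22) * sqrt(0.61 * 0.39)
rpb = 0.646

0.646


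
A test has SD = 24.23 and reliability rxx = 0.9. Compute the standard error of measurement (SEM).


SEM = SD * sqrt(1 - rxx)
SEM = 24.23 * sqrt(1 - 0.9)
SEM = 24.23 * sqrt(0.1) = 24.23 * 0.316228
SEM = 7.6622

7.6622


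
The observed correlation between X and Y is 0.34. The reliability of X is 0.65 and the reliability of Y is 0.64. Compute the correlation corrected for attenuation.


r_corrected = rxy / sqrt(rxx * ryy)
= 0.34 / sqrt(0.65 * 0.64)
= 0.34 / sqrt(0.416)
= 0.34 / 0.644981
r_corrected = 0.5271

0.5271


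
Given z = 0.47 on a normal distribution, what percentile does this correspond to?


CDF(z) = 0.5 * (1 + erf(z/sqrt(2)))
erf(0.3323) = 0.3616
CDF = 0.6808
Percentile rank = 0.6808 * 100 = 68.08

68.08


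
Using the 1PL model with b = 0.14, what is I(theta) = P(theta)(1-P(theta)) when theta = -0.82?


P = 1/(1+exp(-(-0.82-0.14))) = 0.2769
I = P*(1-P) = 0.2769 * 0.7231
I = 0.2002

0.2002


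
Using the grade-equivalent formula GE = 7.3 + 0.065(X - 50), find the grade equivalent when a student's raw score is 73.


raw - median = 73 - 50 = 23
slope * diff = 0.065 * 23 = 1.495
GE = 7.3 + 1.495
GE = 8.795

8.795


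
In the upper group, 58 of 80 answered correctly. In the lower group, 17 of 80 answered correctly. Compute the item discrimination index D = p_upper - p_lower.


p_upper = 58/80 = 0.725
p_lower = 17/80 = 0.2125
D = 0.725 - 0.2125 = 0.5125

0.5125


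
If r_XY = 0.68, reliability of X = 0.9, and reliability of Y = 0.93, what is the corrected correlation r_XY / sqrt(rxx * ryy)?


r_corrected = rxy / sqrt(rxx * ryy)
= 0.68 / sqrt(0.9 * 0.93)
= 0.68 / sqrt(0.837)
= 0.68 / 0.914877
r_corrected = 0.7433

0.7433


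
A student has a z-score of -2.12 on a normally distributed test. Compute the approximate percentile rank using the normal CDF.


CDF(z) = 0.5 * (1 + erf(z/sqrt(2)))
erf(-1.4991) = -0.966
CDF = 0.017
Percentile rank = 0.017 * 100 = 1.7

1.7


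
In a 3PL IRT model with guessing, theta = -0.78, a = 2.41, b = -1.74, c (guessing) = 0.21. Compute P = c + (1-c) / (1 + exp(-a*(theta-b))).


logit = 2.41*(-0.78 - -1.74) = 2.3136
P* = 1/(1 + exp(-2.3136)) = 0.91
P = 0.21 + (1 - 0.21) * 0.91
P = 0.9289

0.9289


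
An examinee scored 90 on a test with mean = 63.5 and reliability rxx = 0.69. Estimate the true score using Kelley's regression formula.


T_est = rxx * X + (1 - rxx) * mean
T_est = 0.69 * 90 + 0.31 * 63.5
T_est = 62.1 + 19.685
T_est = 81.785

81.785


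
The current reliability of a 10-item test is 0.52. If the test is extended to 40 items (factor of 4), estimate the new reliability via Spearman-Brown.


r_new = (n * rxx) / (1 + (n-1) * rxx)
r_new = (4 * 0.52) / (1 + 3 * 0.52)
r_new = 2.08 / 2.56
r_new = 0.8125

0.8125


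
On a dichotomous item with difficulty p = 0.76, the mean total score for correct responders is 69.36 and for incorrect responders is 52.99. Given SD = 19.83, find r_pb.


q = 1 - p = 0.24
rpb = ((M1 - M0) / SD) * sqrt(p * q)
rpb = ((69.36 - 52.99) / 19.83) * sqrt(0.76 * 0.24)
rpb = 0.3526

0.3526


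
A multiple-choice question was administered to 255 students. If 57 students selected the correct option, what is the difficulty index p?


Item difficulty p = number correct / total examinees
p = 57 / 255
p = 0.2235

0.2235


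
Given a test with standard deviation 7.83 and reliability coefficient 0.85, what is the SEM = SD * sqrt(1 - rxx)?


SEM = SD * sqrt(1 - rxx)
SEM = 7.83 * sqrt(1 - 0.85)
SEM = 7.83 * sqrt(0.15) = 7.83 * 0.387298
SEM = 3.0325

3.0325


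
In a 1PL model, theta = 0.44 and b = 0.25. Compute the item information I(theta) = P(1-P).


P = 1/(1+exp(-(0.44-0.25))) = 0.5474
I = P*(1-P) = 0.5474 * 0.4526
I = 0.2478

0.2478


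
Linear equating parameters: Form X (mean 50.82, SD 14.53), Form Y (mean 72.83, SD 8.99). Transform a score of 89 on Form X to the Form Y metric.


slope = SD_Y / SD_X = 8.99 / 14.53 ~ 0.6187
intercept = mean_Y - slope * mean_X = 72.83 - (8.99 / 14.53) * 50.82 ~ 41.3867
Y = slope * X + intercept. To avoid rounding drift from the rounded slope/intercept, evaluate the equivalent form Y = mean_Y + SD_Y * (X - mean_X) / SD_X at full precision:
Y = 72.83 + 8.99 * (89 - 50.82) / 14.53
Y = 72.83 + 8.99 * 38.18 / 14.53
Y = 72.83 + 343.2382 / 14.53
Y = 72.83 + 23.6227
Y = 96.4527

96.4527


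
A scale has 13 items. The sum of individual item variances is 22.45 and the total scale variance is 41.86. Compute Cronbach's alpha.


alpha = (k/(k-1)) * (1 - sum(si^2)/s_total^2)
= (13/12) * (1 - 22.45/41.86)
alpha = 0.5023

0.5023


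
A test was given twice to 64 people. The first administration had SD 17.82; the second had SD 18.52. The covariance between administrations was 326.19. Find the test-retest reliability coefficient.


r = cov(X,Y) / (SD_X * SD_Y)
r = 326.19 / (17.82 * 18.52)
r = 326.19 / 330.0264
r = 0.9884

0.9884


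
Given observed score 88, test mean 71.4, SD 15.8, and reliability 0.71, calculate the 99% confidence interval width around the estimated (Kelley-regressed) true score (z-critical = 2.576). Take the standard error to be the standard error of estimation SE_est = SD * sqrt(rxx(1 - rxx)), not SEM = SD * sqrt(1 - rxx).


True score estimate = 0.71*88 + 0.29*71.4 = 83.186
SE_est = SD * sqrt(rxx * (1 - rxx)) = 15.8 * sqrt(0.71 * 0.29) = 15.8 * sqrt(0.2059) = 7.16944
CI = T_est +/- z * SE_est, so width = 2 * z * SE_est = 2 * 2.576 * 7.16944
Width = 36.937

36.937


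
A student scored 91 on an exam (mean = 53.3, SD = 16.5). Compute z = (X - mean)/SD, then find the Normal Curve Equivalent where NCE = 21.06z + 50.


z = (X - mean) / SD = (91 - 53.3) / 16.5
z = 37.7 / 16.5
z = 2.2848
NCE = NCE = 21.06z + 50
Carry z at full precision (z = 37.7 / 16.5) into the conversion:
NCE = 21.06 * (37.7 / 16.5) + 50 = 793.962 / 16.5 + 50
NCE = 48.1189 + 50
NCE = 98.1189

98.1189


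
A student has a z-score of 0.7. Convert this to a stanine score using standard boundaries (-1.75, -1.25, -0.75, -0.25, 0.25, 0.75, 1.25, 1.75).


Stanine boundaries: [-1.75, -1.25, -0.75, -0.25, 0.25, 0.75, 1.25, 1.75]
z = 0.7
Check each boundary:
  z >= -1.75 -> could be stanine 2
  z >= -1.25 -> could be stanine 3
  z >= -0.75 -> could be stanine 4
  z >= -0.25 -> could be stanine 5
  z >= 0.25 -> could be stanine 6
  z < 0.75
  z < 1.25
  z < 1.75
Highest qualifying boundary gives stanine = 6

6


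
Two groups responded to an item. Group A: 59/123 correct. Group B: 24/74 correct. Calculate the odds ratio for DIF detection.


Odds_A = 59/64 = 0.9219
Odds_B = 24/50 = 0.48
OR = Odds_A / Odds_B = 0.9219 / 0.48
Exactly, OR = (59 * 50) / (64 * 24) = 2950 / 1536
OR = 1.9206

1.9206


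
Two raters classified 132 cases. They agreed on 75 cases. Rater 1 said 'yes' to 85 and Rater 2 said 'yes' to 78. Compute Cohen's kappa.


P_o = 75/132 = 0.568182
P_e = (85*78 + 47*54) / 17424 = 0.526171
kappa = (P_o - P_e) / (1 - P_e)
kappa = (0.568182 - 0.526171) / (1 - 0.526171)
kappa = 0.0887

0.0887


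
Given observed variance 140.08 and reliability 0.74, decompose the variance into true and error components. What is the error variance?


var_true = rxx * var_obs = 0.74 * 140.08 = 103.6592
var_error = var_obs - var_true
var_error = 140.08 - 103.6592
var_error = 36.4208

36.4208


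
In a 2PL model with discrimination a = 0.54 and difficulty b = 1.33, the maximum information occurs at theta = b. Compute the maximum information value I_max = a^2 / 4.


For 2PL, max info at theta = b = 1.33
I_max = a^2 / 4 = 0.54^2 / 4
= 0.2916 / 4
I_max = 0.0729

0.0729


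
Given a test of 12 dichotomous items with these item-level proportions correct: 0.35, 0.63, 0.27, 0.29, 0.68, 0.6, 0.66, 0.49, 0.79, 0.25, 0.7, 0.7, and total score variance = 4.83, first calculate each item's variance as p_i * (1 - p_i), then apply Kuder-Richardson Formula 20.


For each item, compute p_i * q_i:
  Item 1: 0.35 * 0.65 = 0.2275
  Item 2: 0.63 * 0.37 = 0.2331
  Item 3: 0.27 * 0.73 = 0.1971
  Item 4: 0.29 * 0.71 = 0.2059
  Item 5: 0.68 * 0.32 = 0.2176
  Item 6: 0.6 * 0.4 = 0.24
  Item 7: 0.66 * 0.34 = 0.2244
  Item 8: 0.49 * 0.51 = 0.2499
  Item 9: 0.79 * 0.21 = 0.1659
  Item 10: 0.25 * 0.75 = 0.1875
  Item 11: 0.7 * 0.3 = 0.21
  Item 12: 0.7 * 0.3 = 0.21
Sum(p_i * q_i) = 0.2275 + 0.2331 + 0.1971 + 0.2059 + 0.2176 + 0.24 + 0.2244 + 0.2499 + 0.1659 + 0.1875 + 0.21 + 0.21 = 2.5689
KR-20 = (k/(k-1)) * (1 - Sum(p_i*q_i) / Var_total)
= (12/11) * (1 - 2.5689/4.83)
= 1.0909 * 0.4681
KR-20 = 0.5107

0.5107


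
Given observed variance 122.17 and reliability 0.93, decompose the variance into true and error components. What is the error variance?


var_true = rxx * var_obs = 0.93 * 122.17 = 113.6181
var_error = var_obs - var_true
var_error = 122.17 - 113.6181
var_error = 8.5519

8.5519


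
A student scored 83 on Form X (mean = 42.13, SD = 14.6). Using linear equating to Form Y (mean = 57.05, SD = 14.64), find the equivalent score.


slope = SD_Y / SD_X = 14.64 / 14.6 ~ 1.0027
intercept = mean_Y - slope * mean_X = 57.05 - (14.64 / 14.6) * 42.13 ~ 14.8046
Y = slope * X + intercept. To avoid rounding drift from the rounded slope/intercept, evaluate the equivalent form Y = mean_Y + SD_Y * (X - mean_X) / SD_X at full precision:
Y = 57.05 + 14.64 * (83 - 42.13) / 14.6
Y = 57.05 + 14.64 * 40.87 / 14.6
Y = 57.05 + 598.3368 / 14.6
Y = 57.05 + 40.982
Y = 98.032

98.032


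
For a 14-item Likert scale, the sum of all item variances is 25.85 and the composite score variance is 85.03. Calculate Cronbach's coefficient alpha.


alpha = (k/(k-1)) * (1 - sum(si^2)/s_total^2)
= (14/13) * (1 - 25.85/85.03)
alpha = 0.7495

0.7495


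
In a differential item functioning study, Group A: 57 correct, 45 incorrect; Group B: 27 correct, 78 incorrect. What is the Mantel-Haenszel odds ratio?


Odds_A = 57/45 = 1.2667
Odds_B = 27/78 = 0.3462
OR = Odds_A / Odds_B = 1.2667 / 0.3462
Exactly, OR = (57 * 78) / (45 * 27) = 4446 / 1215
OR = 3.6593

3.6593


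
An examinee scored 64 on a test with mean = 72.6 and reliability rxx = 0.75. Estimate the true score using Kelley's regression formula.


T_est = rxx * X + (1 - rxx) * mean
T_est = 0.75 * 64 + 0.25 * 72.6
T_est = 48.0 + 18.15
T_est = 66.15

66.15


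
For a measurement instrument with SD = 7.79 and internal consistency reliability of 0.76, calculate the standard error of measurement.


SEM = SD * sqrt(1 - rxx)
SEM = 7.79 * sqrt(1 - 0.76)
SEM = 7.79 * sqrt(0.24) = 7.79 * 0.489898
SEM = 3.8163

3.8163


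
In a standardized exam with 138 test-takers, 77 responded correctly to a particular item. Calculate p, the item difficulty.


Item difficulty p = number correct / total examinees
p = 77 / 138
p = 0.558

0.558


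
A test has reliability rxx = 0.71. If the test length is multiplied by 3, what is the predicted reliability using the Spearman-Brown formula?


r_new = (n * rxx) / (1 + (n-1) * rxx)
r_new = (3 * 0.71) / (1 + 2 * 0.71)
r_new = 2.13 / 2.42
r_new = 0.8802

0.8802


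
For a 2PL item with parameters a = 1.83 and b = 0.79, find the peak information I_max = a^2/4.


For 2PL, max info at theta = b = 0.79
I_max = a^2 / 4 = 1.83^2 / 4
= 3.3489 / 4
I_max = 0.8372

0.8372


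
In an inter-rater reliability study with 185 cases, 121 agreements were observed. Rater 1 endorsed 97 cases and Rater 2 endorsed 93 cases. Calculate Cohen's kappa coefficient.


P_o = 121/185 = 0.654054
P_e = (97*93 + 88*92) / 34225 = 0.500131
kappa = (P_o - P_e) / (1 - P_e)
kappa = (0.654054 - 0.500131) / (1 - 0.500131)
kappa = 0.3079

0.3079


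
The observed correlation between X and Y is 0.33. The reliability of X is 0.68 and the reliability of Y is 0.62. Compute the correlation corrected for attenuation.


r_corrected = rxy / sqrt(rxx * ryy)
= 0.33 / sqrt(0.68 * 0.62)
= 0.33 / sqrt(0.4216)
= 0.33 / 0.649307
r_corrected = 0.5082

0.5082


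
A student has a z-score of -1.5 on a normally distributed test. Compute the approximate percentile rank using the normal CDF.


CDF(z) = 0.5 * (1 + erf(z/sqrt(2)))
erf(-1.0607) = -0.8664
CDF = 0.0668
Percentile rank = 0.0668 * 100 = 6.68

6.68


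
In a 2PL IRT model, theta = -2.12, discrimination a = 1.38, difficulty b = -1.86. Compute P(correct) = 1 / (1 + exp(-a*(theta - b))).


a*(theta - b) = 1.38 * (-2.12 - -1.86) = -0.3588
exp(--0.3588) = 1.4316
P = 1 / (1 + 1.4316)
P = 0.4113

0.4113


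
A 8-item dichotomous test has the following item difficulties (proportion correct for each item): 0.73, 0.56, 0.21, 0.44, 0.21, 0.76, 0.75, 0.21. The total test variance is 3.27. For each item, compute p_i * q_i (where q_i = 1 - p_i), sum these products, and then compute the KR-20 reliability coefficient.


For each item, compute p_i * q_i:
  Item 1: 0.73 * 0.27 = 0.1971
  Item 2: 0.56 * 0.44 = 0.2464
  Item 3: 0.21 * 0.79 = 0.1659
  Item 4: 0.44 * 0.56 = 0.2464
  Item 5: 0.21 * 0.79 = 0.1659
  Item 6: 0.76 * 0.24 = 0.1824
  Item 7: 0.75 * 0.25 = 0.1875
  Item 8: 0.21 * 0.79 = 0.1659
Sum(p_i * q_i) = 0.1971 + 0.2464 + 0.1659 + 0.2464 + 0.1659 + 0.1824 + 0.1875 + 0.1659 = 1.5575
KR-20 = (k/(k-1)) * (1 - Sum(p_i*q_i) / Var_total)
= (8/7) * (1 - 1.5575/3.27)
= 1.1429 * 0.5237
KR-20 = 0.5985

0.5985


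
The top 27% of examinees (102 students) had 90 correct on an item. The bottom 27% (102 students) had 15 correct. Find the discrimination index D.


p_upper = 90/102 = 0.8824
p_lower = 15/102 = 0.1471
D = 0.8824 - 0.1471 = 0.7353

0.7353


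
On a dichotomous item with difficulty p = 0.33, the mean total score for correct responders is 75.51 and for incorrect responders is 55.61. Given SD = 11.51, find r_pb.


q = 1 - p = 0.67
rpb = ((M1 - M0) / SD) * sqrt(p * q)
rpb = ((75.51 - 55.61) / 11.51) * sqrt(0.33 * 0.67)
rpb = 0.813

0.813


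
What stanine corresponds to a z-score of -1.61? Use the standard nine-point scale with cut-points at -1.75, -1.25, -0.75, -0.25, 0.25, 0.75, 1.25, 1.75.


Stanine boundaries: [-1.75, -1.25, -0.75, -0.25, 0.25, 0.75, 1.25, 1.75]
z = -1.61
Check each boundary:
  z >= -1.75 -> could be stanine 2
  z < -1.25
  z < -0.75
  z < -0.25
  z < 0.25
  z < 0.75
  z < 1.25
  z < 1.75
Highest qualifying boundary gives stanine = 2

2


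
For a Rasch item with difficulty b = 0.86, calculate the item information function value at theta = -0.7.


P = 1/(1+exp(-(-0.7-0.86))) = 0.1736
I = P*(1-P) = 0.1736 * 0.8264
I = 0.1435

0.1435


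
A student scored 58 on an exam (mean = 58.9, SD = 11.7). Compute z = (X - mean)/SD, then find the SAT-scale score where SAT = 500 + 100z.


z = (X - mean) / SD = (58 - 58.9) / 11.7
z = -0.9 / 11.7
z = -0.0769
SAT-scale = SAT = 500 + 100z
Carry z at full precision (z = -0.9 / 11.7) into the conversion:
SAT-scale = 500 + 100 * (-0.9 / 11.7) = 500 + -90 / 11.7
SAT-scale = 500 + -7.6923
SAT-scale = 492.3077

492.3077


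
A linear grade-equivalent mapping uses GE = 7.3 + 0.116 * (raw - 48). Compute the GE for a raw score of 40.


raw - median = 40 - 48 = -8
slope * diff = 0.116 * -8 = -0.928
GE = 7.3 + -0.928
GE = 6.372

6.372


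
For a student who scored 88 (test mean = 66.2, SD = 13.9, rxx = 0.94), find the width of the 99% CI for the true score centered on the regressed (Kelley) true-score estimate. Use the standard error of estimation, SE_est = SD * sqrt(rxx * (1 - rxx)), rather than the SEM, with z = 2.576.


True score estimate = 0.94*88 + 0.06*66.2 = 86.692
SE_est = SD * sqrt(rxx * (1 - rxx)) = 13.9 * sqrt(0.94 * 0.06) = 13.9 * sqrt(0.0564) = 3.301067
CI = T_est +/- z * SE_est, so width = 2 * z * SE_est = 2 * 2.576 * 3.301067
Width = 17.0071

17.0071


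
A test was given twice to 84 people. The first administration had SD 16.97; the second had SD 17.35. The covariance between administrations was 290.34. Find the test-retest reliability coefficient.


r = cov(X,Y) / (SD_X * SD_Y)
r = 290.34 / (16.97 * 17.35)
r = 290.34 / 294.4295
r = 0.9861

0.9861


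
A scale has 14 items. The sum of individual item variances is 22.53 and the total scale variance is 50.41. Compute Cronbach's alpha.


alpha = (k/(k-1)) * (1 - sum(si^2)/s_total^2)
= (14/13) * (1 - 22.53/50.41)
alpha = 0.5956

0.5956


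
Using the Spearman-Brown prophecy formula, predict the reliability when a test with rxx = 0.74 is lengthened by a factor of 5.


r_new = (n * rxx) / (1 + (n-1) * rxx)
r_new = (5 * 0.74) / (1 + 4 * 0.74)
r_new = 3.7 / 3.96
r_new = 0.9343

0.9343


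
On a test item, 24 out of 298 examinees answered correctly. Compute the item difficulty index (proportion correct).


Item difficulty p = number correct / total examinees
p = 24 / 298
p = 0.0805

0.0805


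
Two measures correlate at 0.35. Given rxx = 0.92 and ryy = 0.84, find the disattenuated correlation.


r_corrected = rxy / sqrt(rxx * ryy)
= 0.35 / sqrt(0.92 * 0.84)
= 0.35 / sqrt(0.7728)
= 0.35 / 0.87909
r_corrected = 0.3981

0.3981


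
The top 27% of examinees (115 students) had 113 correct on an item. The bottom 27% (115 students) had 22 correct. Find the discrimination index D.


p_upper = 113/115 = 0.9826
p_lower = 22/115 = 0.1913
D = 0.9826 - 0.1913 = 0.7913

0.7913


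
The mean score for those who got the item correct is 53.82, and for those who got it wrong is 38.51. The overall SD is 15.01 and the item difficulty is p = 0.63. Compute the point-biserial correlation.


q = 1 - p = 0.37
rpb = ((M1 - M0) / SD) * sqrt(p * q)
rpb = ((53.82 - 38.51) / 15.01) * sqrt(0.63 * 0.37)
rpb = 0.4925

0.4925


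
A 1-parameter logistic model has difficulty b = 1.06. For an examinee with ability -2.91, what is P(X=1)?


theta - b = -2.91 - 1.06 = -3.97
exp(-(theta - b)) = exp(3.97) = 52.9845
P = 1 / (1 + 52.9845)
P = 0.0185

0.0185


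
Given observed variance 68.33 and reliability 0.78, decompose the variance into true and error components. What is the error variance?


var_true = rxx * var_obs = 0.78 * 68.33 = 53.2974
var_error = var_obs - var_true
var_error = 68.33 - 53.2974
var_error = 15.0326

15.0326


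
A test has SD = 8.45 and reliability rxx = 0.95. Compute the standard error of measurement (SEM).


SEM = SD * sqrt(1 - rxx)
SEM = 8.45 * sqrt(1 - 0.95)
SEM = 8.45 * sqrt(0.05) = 8.45 * 0.223607
SEM = 1.8895

1.8895


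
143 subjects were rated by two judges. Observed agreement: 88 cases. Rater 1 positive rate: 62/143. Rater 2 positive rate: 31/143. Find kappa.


P_o = 88/143 = 0.615385
P_e = (62*31 + 81*112) / 20449 = 0.53763
kappa = (P_o - P_e) / (1 - P_e)
kappa = (0.615385 - 0.53763) / (1 - 0.53763)
kappa = 0.1682

0.1682


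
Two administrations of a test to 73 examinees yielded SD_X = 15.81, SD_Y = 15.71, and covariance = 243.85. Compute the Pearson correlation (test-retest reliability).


r = cov(X,Y) / (SD_X * SD_Y)
r = 243.85 / (15.81 * 15.71)
r = 243.85 / 248.3751
r = 0.9818

0.9818


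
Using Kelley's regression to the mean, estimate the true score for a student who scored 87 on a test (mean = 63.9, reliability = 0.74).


T_est = rxx * X + (1 - rxx) * mean
T_est = 0.74 * 87 + 0.26 * 63.9
T_est = 64.38 + 16.614
T_est = 80.994

80.994


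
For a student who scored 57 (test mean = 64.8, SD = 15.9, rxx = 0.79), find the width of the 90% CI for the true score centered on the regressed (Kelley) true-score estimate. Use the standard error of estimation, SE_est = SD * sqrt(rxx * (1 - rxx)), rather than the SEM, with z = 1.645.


True score estimate = 0.79*57 + 0.21*64.8 = 58.638
SE_est = SD * sqrt(rxx * (1 - rxx)) = 15.9 * sqrt(0.79 * 0.21) = 15.9 * sqrt(0.1659) = 6.476201
CI = T_est +/- z * SE_est, so width = 2 * z * SE_est = 2 * 1.645 * 6.476201
Width = 21.3067

21.3067


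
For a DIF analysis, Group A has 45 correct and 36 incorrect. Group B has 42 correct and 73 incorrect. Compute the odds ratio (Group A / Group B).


Odds_A = 45/36 = 1.25
Odds_B = 42/73 = 0.5753
OR = Odds_A / Odds_B = 1.25 / 0.5753
Exactly, OR = (45 * 73) / (36 * 42) = 3285 / 1512
OR = 2.1726

2.1726


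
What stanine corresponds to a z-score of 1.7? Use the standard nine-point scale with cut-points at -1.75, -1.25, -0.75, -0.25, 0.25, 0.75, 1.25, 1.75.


Stanine boundaries: [-1.75, -1.25, -0.75, -0.25, 0.25, 0.75, 1.25, 1.75]
z = 1.7
Check each boundary:
  z >= -1.75 -> could be stanine 2
  z >= -1.25 -> could be stanine 3
  z >= -0.75 -> could be stanine 4
  z >= -0.25 -> could be stanine 5
  z >= 0.25 -> could be stanine 6
  z >= 0.75 -> could be stanine 7
  z >= 1.25 -> could be stanine 8
  z < 1.75
Highest qualifying boundary gives stanine = 8

8


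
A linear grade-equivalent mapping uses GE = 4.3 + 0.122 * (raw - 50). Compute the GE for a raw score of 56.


raw - median = 56 - 50 = 6
slope * diff = 0.122 * 6 = 0.732
GE = 4.3 + 0.732
GE = 5.032

5.032


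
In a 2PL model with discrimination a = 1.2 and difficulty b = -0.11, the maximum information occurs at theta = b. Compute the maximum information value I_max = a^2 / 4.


For 2PL, max info at theta = b = -0.11
I_max = a^2 / 4 = 1.2^2 / 4
= 1.44 / 4
I_max = 0.36

0.36


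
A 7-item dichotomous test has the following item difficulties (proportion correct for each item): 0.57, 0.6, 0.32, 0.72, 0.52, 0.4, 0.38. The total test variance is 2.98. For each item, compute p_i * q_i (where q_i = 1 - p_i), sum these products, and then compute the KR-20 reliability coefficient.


For each item, compute p_i * q_i:
  Item 1: 0.57 * 0.43 = 0.2451
  Item 2: 0.6 * 0.4 = 0.24
  Item 3: 0.32 * 0.68 = 0.2176
  Item 4: 0.72 * 0.28 = 0.2016
  Item 5: 0.52 * 0.48 = 0.2496
  Item 6: 0.4 * 0.6 = 0.24
  Item 7: 0.38 * 0.62 = 0.2356
Sum(p_i * q_i) = 0.2451 + 0.24 + 0.2176 + 0.2016 + 0.2496 + 0.24 + 0.2356 = 1.6295
KR-20 = (k/(k-1)) * (1 - Sum(p_i*q_i) / Var_total)
= (7/6) * (1 - 1.6295/2.98)
= 1.1667 * 0.4532
KR-20 = 0.5287

0.5287


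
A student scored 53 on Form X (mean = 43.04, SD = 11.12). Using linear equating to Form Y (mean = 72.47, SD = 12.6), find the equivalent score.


slope = SD_Y / SD_X = 12.6 / 11.12 ~ 1.1331
intercept = mean_Y - slope * mean_X = 72.47 - (12.6 / 11.12) * 43.04 ~ 23.7017
Y = slope * X + intercept. To avoid rounding drift from the rounded slope/intercept, evaluate the equivalent form Y = mean_Y + SD_Y * (X - mean_X) / SD_X at full precision:
Y = 72.47 + 12.6 * (53 - 43.04) / 11.12
Y = 72.47 + 12.6 * 9.96 / 11.12
Y = 72.47 + 125.496 / 11.12
Y = 72.47 + 11.2856
Y = 83.7556

83.7556


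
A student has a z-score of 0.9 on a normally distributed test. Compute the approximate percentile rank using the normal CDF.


CDF(z) = 0.5 * (1 + erf(z/sqrt(2)))
erf(0.6364) = 0.6319
CDF = 0.8159
Percentile rank = 0.8159 * 100 = 81.59

81.59


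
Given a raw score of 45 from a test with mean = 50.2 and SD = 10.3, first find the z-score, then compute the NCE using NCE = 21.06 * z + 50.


z = (X - mean) / SD = (45 - 50.2) / 10.3
z = -5.2 / 10.3
z = -0.5049
NCE = NCE = 21.06z + 50
Carry z at full precision (z = -5.2 / 10.3) into the conversion:
NCE = 21.06 * (-5.2 / 10.3) + 50 = -109.512 / 10.3 + 50
NCE = -10.6322 + 50
NCE = 39.3678

39.3678


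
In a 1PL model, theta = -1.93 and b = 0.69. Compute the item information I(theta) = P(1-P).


P = 1/(1+exp(-(-1.93-0.69))) = 0.0679
I = P*(1-P) = 0.0679 * 0.9321
I = 0.0633

0.0633


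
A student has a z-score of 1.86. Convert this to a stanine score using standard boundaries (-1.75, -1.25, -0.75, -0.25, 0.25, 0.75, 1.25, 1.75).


Stanine boundaries: [-1.75, -1.25, -0.75, -0.25, 0.25, 0.75, 1.25, 1.75]
z = 1.86
Check each boundary:
  z >= -1.75 -> could be stanine 2
  z >= -1.25 -> could be stanine 3
  z >= -0.75 -> could be stanine 4
  z >= -0.25 -> could be stanine 5
  z >= 0.25 -> could be stanine 6
  z >= 0.75 -> could be stanine 7
  z >= 1.25 -> could be stanine 8
  z >= 1.75 -> could be stanine 9
Highest qualifying boundary gives stanine = 9

9


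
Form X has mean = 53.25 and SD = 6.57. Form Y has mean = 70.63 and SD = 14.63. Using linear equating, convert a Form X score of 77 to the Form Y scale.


slope = SD_Y / SD_X = 14.63 / 6.57 ~ 2.2268
intercept = mean_Y - slope * mean_X = 70.63 - (14.63 / 6.57) * 53.25 ~ -47.9465
Y = slope * X + intercept. To avoid rounding drift from the rounded slope/intercept, evaluate the equivalent form Y = mean_Y + SD_Y * (X - mean_X) / SD_X at full precision:
Y = 70.63 + 14.63 * (77 - 53.25) / 6.57
Y = 70.63 + 14.63 * 23.75 / 6.57
Y = 70.63 + 347.4625 / 6.57
Y = 70.63 + 52.8862
Y = 123.5162

123.5162


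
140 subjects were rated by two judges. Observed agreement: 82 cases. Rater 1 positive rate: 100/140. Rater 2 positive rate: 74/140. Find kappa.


P_o = 82/140 = 0.585714
P_e = (100*74 + 40*66) / 19600 = 0.512245
kappa = (P_o - P_e) / (1 - P_e)
kappa = (0.585714 - 0.512245) / (1 - 0.512245)
kappa = 0.1506

0.1506


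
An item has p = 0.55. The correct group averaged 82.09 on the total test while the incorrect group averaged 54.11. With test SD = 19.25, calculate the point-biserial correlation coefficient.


q = 1 - p = 0.45
rpb = ((M1 - M0) / SD) * sqrt(p * q)
rpb = ((82.09 - 54.11) / 19.25) * sqrt(0.55 * 0.45)
rpb = 0.7231

0.7231


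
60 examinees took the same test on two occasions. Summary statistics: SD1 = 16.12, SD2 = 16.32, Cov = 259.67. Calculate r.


r = cov(X,Y) / (SD_X * SD_Y)
r = 259.67 / (16.12 * 16.32)
r = 259.67 / 263.0784
r = 0.987

0.987


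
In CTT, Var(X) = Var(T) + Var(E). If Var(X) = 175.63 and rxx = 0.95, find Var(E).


var_true = rxx * var_obs = 0.95 * 175.63 = 166.8485
var_error = var_obs - var_true
var_error = 175.63 - 166.8485
var_error = 8.7815

8.7815


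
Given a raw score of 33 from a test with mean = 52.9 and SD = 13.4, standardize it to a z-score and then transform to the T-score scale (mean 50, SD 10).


z = (X - mean) / SD = (33 - 52.9) / 13.4
z = -19.9 / 13.4
z = -1.4851
T-score = T = 50 + 10z
Carry z at full precision (z = -19.9 / 13.4) into the conversion:
T-score = 50 + 10 * (-19.9 / 13.4) = 50 + -199 / 13.4
T-score = 50 + -14.8507
T-score = 35.1493

35.1493


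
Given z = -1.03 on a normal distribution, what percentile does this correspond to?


CDF(z) = 0.5 * (1 + erf(z/sqrt(2)))
erf(-0.7283) = -0.697
CDF = 0.1515
Percentile rank = 0.1515 * 100 = 15.15

15.15


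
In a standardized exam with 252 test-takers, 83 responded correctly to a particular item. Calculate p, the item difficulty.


Item difficulty p = number correct / total examinees
p = 83 / 252
p = 0.3294

0.3294


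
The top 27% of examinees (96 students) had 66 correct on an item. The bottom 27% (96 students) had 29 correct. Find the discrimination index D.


p_upper = 66/96 = 0.6875
p_lower = 29/96 = 0.3021
D = 0.6875 - 0.3021 = 0.3854

0.3854


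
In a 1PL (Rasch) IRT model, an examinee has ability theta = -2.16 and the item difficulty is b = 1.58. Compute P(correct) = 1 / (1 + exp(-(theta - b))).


theta - b = -2.16 - 1.58 = -3.74
exp(-(theta - b)) = exp(3.74) = 42.098
P = 1 / (1 + 42.098)
P = 0.0232

0.0232


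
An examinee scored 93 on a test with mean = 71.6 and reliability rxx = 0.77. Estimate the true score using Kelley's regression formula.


T_est = rxx * X + (1 - rxx) * mean
T_est = 0.77 * 93 + 0.23 * 71.6
T_est = 71.61 + 16.468
T_est = 88.078

88.078


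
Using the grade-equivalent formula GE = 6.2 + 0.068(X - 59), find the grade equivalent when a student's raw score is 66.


raw - median = 66 - 59 = 7
slope * diff = 0.068 * 7 = 0.476
GE = 6.2 + 0.476
GE = 6.676

6.676


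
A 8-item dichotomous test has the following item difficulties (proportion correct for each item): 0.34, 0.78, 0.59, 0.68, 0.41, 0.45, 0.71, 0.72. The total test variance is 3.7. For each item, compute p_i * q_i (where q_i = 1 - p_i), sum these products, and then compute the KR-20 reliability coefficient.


For each item, compute p_i * q_i:
  Item 1: 0.34 * 0.66 = 0.2244
  Item 2: 0.78 * 0.22 = 0.1716
  Item 3: 0.59 * 0.41 = 0.2419
  Item 4: 0.68 * 0.32 = 0.2176
  Item 5: 0.41 * 0.59 = 0.2419
  Item 6: 0.45 * 0.55 = 0.2475
  Item 7: 0.71 * 0.29 = 0.2059
  Item 8: 0.72 * 0.28 = 0.2016
Sum(p_i * q_i) = 0.2244 + 0.1716 + 0.2419 + 0.2176 + 0.2419 + 0.2475 + 0.2059 + 0.2016 = 1.7524
KR-20 = (k/(k-1)) * (1 - Sum(p_i*q_i) / Var_total)
= (8/7) * (1 - 1.7524/3.7)
= 1.1429 * 0.5264
KR-20 = 0.6016

0.6016


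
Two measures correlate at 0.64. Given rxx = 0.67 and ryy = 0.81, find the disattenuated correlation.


r_corrected = rxy / sqrt(rxx * ryy)
= 0.64 / sqrt(0.67 * 0.81)
= 0.64 / sqrt(0.5427)
= 0.64 / 0.736682
r_corrected = 0.8688

0.8688


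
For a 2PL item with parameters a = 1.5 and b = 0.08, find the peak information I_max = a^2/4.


For 2PL, max info at theta = b = 0.08
I_max = a^2 / 4 = 1.5^2 / 4
= 2.25 / 4
I_max = 0.5625

0.5625


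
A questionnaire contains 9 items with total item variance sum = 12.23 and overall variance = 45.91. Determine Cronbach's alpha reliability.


alpha = (k/(k-1)) * (1 - sum(si^2)/s_total^2)
= (9/8) * (1 - 12.23/45.91)
alpha = 0.8253

0.8253


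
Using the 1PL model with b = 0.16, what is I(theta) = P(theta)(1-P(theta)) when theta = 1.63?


P = 1/(1+exp(-(1.63-0.16))) = 0.8131
I = P*(1-P) = 0.8131 * 0.1869
I = 0.152

0.152


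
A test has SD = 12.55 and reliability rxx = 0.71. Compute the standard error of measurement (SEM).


SEM = SD * sqrt(1 - rxx)
SEM = 12.55 * sqrt(1 - 0.71)
SEM = 12.55 * sqrt(0.29) = 12.55 * 0.538516
SEM = 6.7584

6.7584


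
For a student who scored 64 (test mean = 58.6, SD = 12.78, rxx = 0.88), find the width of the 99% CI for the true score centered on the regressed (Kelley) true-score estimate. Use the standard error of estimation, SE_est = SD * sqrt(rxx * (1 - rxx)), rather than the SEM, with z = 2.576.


True score estimate = 0.88*64 + 0.12*58.6 = 63.352
SE_est = SD * sqrt(rxx * (1 - rxx)) = 12.78 * sqrt(0.88 * 0.12) = 12.78 * sqrt(0.1056) = 4.153008
CI = T_est +/- z * SE_est, so width = 2 * z * SE_est = 2 * 2.576 * 4.153008
Width = 21.3963

21.3963


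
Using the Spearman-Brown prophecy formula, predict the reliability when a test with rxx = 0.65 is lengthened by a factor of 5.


r_new = (n * rxx) / (1 + (n-1) * rxx)
r_new = (5 * 0.65) / (1 + 4 * 0.65)
r_new = 3.25 / 3.6
r_new = 0.9028

0.9028


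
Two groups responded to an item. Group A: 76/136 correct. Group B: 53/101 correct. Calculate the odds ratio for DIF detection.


Odds_A = 76/60 = 1.2667
Odds_B = 53/48 = 1.1042
OR = Odds_A / Odds_B = 1.2667 / 1.1042
Exactly, OR = (76 * 48) / (60 * 53) = 3648 / 3180
OR = 1.1472

1.1472


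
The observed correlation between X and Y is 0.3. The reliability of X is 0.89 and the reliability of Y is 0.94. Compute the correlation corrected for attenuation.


r_corrected = rxy / sqrt(rxx * ryy)
= 0.3 / sqrt(0.89 * 0.94)
= 0.3 / sqrt(0.8366)
= 0.3 / 0.914658
r_corrected = 0.328

0.328


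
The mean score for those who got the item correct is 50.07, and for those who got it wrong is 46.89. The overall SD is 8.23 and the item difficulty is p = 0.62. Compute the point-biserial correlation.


q = 1 - p = 0.38
rpb = ((M1 - M0) / SD) * sqrt(p * q)
rpb = ((50.07 - 46.89) / 8.23) * sqrt(0.62 * 0.38)
rpb = 0.1875

0.1875


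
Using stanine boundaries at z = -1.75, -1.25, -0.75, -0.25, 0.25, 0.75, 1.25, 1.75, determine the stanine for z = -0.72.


Stanine boundaries: [-1.75, -1.25, -0.75, -0.25, 0.25, 0.75, 1.25, 1.75]
z = -0.72
Check each boundary:
  z >= -1.75 -> could be stanine 2
  z >= -1.25 -> could be stanine 3
  z >= -0.75 -> could be stanine 4
  z < -0.25
  z < 0.25
  z < 0.75
  z < 1.25
  z < 1.75
Highest qualifying boundary gives stanine = 4

4


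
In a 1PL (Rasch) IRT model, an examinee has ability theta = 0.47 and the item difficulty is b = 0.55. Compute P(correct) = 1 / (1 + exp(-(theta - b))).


theta - b = 0.47 - 0.55 = -0.08
exp(-(theta - b)) = exp(0.08) = 1.0833
P = 1 / (1 + 1.0833)
P = 0.48

0.48


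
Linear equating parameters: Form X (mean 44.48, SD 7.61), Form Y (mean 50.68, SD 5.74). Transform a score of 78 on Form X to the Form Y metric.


slope = SD_Y / SD_X = 5.74 / 7.61 ~ 0.7543
intercept = mean_Y - slope * mean_X = 50.68 - (5.74 / 7.61) * 44.48 ~ 17.13
Y = slope * X + intercept. To avoid rounding drift from the rounded slope/intercept, evaluate the equivalent form Y = mean_Y + SD_Y * (X - mean_X) / SD_X at full precision:
Y = 50.68 + 5.74 * (78 - 44.48) / 7.61
Y = 50.68 + 5.74 * 33.52 / 7.61
Y = 50.68 + 192.4048 / 7.61
Y = 50.68 + 25.2832
Y = 75.9632

75.9632


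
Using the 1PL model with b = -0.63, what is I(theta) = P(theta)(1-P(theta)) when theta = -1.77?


P = 1/(1+exp(-(-1.77--0.63))) = 0.2423
I = P*(1-P) = 0.2423 * 0.7577
I = 0.1836

0.1836


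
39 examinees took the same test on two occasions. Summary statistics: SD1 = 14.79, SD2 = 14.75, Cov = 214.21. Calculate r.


r = cov(X,Y) / (SD_X * SD_Y)
r = 214.21 / (14.79 * 14.75)
r = 214.21 / 218.1525
r = 0.9819

0.9819


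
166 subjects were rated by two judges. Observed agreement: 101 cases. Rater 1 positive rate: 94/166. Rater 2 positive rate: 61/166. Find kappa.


P_o = 101/166 = 0.608434
P_e = (94*61 + 72*105) / 27556 = 0.482436
kappa = (P_o - P_e) / (1 - P_e)
kappa = (0.608434 - 0.482436) / (1 - 0.482436)
kappa = 0.2434

0.2434


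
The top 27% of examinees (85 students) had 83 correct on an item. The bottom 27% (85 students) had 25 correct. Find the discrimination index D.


p_upper = 83/85 = 0.9765
p_lower = 25/85 = 0.2941
D = 0.9765 - 0.2941 = 0.6824

0.6824


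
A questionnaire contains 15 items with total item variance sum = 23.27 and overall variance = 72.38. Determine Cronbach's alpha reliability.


alpha = (k/(k-1)) * (1 - sum(si^2)/s_total^2)
= (15/14) * (1 - 23.27/72.38)
alpha = 0.727

0.727


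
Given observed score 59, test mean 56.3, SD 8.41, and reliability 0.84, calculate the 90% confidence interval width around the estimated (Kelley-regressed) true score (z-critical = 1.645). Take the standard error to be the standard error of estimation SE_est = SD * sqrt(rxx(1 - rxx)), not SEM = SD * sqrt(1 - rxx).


True score estimate = 0.84*59 + 0.16*56.3 = 58.568
SE_est = SD * sqrt(rxx * (1 - rxx)) = 8.41 * sqrt(0.84 * 0.16) = 8.41 * sqrt(0.1344) = 3.083157
CI = T_est +/- z * SE_est, so width = 2 * z * SE_est = 2 * 1.645 * 3.083157
Width = 10.1436

10.1436


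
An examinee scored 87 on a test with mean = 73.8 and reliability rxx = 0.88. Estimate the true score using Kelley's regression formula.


T_est = rxx * X + (1 - rxx) * mean
T_est = 0.88 * 87 + 0.12 * 73.8
T_est = 76.56 + 8.856
T_est = 85.416

85.416


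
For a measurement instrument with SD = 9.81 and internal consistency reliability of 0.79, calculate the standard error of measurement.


SEM = SD * sqrt(1 - rxx)
SEM = 9.81 * sqrt(1 - 0.79)
SEM = 9.81 * sqrt(0.21) = 9.81 * 0.458258
SEM = 4.4955

4.4955


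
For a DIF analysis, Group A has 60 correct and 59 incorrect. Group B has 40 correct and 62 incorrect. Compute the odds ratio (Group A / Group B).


Odds_A = 60/59 = 1.0169
Odds_B = 40/62 = 0.6452
OR = Odds_A / Odds_B = 1.0169 / 0.6452
Exactly, OR = (60 * 62) / (59 * 40) = 3720 / 2360
OR = 1.5763

1.5763


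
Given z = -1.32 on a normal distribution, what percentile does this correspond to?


CDF(z) = 0.5 * (1 + erf(z/sqrt(2)))
erf(-0.9334) = -0.8132
CDF = 0.0934
Percentile rank = 0.0934 * 100 = 9.34

9.34


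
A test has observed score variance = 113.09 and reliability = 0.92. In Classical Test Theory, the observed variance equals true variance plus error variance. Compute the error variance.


var_true = rxx * var_obs = 0.92 * 113.09 = 104.0428
var_error = var_obs - var_true
var_error = 113.09 - 104.0428
var_error = 9.0472

9.0472


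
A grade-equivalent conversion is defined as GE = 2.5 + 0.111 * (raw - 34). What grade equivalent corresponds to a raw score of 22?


raw - median = 22 - 34 = -12
slope * diff = 0.111 * -12 = -1.332
GE = 2.5 + -1.332
GE = 1.168

1.168


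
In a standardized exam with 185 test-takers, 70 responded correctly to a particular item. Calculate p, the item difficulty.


Item difficulty p = number correct / total examinees
p = 70 / 185
p = 0.3784

0.3784


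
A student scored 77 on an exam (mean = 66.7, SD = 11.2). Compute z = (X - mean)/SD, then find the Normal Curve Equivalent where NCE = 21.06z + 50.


z = (X - mean) / SD = (77 - 66.7) / 11.2
z = 10.3 / 11.2
z = 0.9196
NCE = NCE = 21.06z + 50
Carry z at full precision (z = 10.3 / 11.2) into the conversion:
NCE = 21.06 * (10.3 / 11.2) + 50 = 216.918 / 11.2 + 50
NCE = 19.3677 + 50
NCE = 69.3677

69.3677


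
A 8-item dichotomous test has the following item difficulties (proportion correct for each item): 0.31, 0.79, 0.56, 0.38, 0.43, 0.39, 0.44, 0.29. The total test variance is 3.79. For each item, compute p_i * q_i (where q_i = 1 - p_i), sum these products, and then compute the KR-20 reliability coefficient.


For each item, compute p_i * q_i:
  Item 1: 0.31 * 0.69 = 0.2139
  Item 2: 0.79 * 0.21 = 0.1659
  Item 3: 0.56 * 0.44 = 0.2464
  Item 4: 0.38 * 0.62 = 0.2356
  Item 5: 0.43 * 0.57 = 0.2451
  Item 6: 0.39 * 0.61 = 0.2379
  Item 7: 0.44 * 0.56 = 0.2464
  Item 8: 0.29 * 0.71 = 0.2059
Sum(p_i * q_i) = 0.2139 + 0.1659 + 0.2464 + 0.2356 + 0.2451 + 0.2379 + 0.2464 + 0.2059 = 1.7971
KR-20 = (k/(k-1)) * (1 - Sum(p_i*q_i) / Var_total)
= (8/7) * (1 - 1.7971/3.79)
= 1.1429 * 0.5258
KR-20 = 0.6009

0.6009


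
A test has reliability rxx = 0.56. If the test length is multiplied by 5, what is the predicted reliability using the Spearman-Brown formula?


r_new = (n * rxx) / (1 + (n-1) * rxx)
r_new = (5 * 0.56) / (1 + 4 * 0.56)
r_new = 2.8 / 3.24
r_new = 0.8642

0.8642


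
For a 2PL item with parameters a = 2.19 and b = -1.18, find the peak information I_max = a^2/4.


For 2PL, max info at theta = b = -1.18
I_max = a^2 / 4 = 2.19^2 / 4
= 4.7961 / 4
I_max = 1.199

1.199
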